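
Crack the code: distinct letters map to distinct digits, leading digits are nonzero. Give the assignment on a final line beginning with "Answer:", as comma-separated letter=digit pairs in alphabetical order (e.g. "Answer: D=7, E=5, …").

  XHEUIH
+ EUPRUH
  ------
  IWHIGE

Step 1. [col 1: H + H ≡ E (mod 10)] column 1 (H + H ≡ E (mod 10), carry-in 0) doesn't pin E yet; pick E=2 and continue ⇒ E=2.
Step 2. [col 1: H + H ≡ E (mod 10)] no forcing yet in column 1 (carry-in 0); H=1 is free and consistent — try it. So H=1.
Step 3. [col 2: I + U ≡ G (mod 10)] several values work for G in column 2 (I + U ≡ G (mod 10), carry-in 0); try G=3. So G=3.
Step 4. [col 2: I + U ≡ G (mod 10)] several values work for I in column 2 (I + U ≡ G (mod 10), carry-in 0); try I=7 ⇒ I=7.
Step 5. [col 2: I + U ≡ G (mod 10)] column 2 reads I+U+carry(0)=G with I=7, G=3; with digits 1,2,3,7 already taken and all letters distinct, the only value for U is 6, so U=6.
Step 6. [col 3: U + R ≡ I (mod 10)] from column 3 (U=6, I=7, carry-in 1, digits 1,2,3,6,7 already taken and all letters distinct): R must equal 0, so R=0.
Step 7. [col 4: E + P ≡ H (mod 10)] in column 4 we have E+P≡H with carry-in 0; given E=2, H=1 and digits 0,1,2,3,6,7 already taken and all letters distinct, that pins P to 9, so P=9.
Step 8. [col 5: H + U ≡ W (mod 10)] in column 5 we have H+U≡W with carry-in 1; given H=1, U=6 and digits 0,1,2,3,6,7,9 already taken and all letters distinct, that pins W to 8, so W=8.
Step 9. [col 6: X + E ≡ I (mod 10)] in column 6 we have X+E≡I with carry-in 0; given E=2, I=7 and digits 0,1,2,3,6,7,8,9 already taken and all letters distinct, that pins X to 5, so X=5.

Answer: E=2, G=3, H=1, I=7, P=9, R=0, U=6, W=8, X=5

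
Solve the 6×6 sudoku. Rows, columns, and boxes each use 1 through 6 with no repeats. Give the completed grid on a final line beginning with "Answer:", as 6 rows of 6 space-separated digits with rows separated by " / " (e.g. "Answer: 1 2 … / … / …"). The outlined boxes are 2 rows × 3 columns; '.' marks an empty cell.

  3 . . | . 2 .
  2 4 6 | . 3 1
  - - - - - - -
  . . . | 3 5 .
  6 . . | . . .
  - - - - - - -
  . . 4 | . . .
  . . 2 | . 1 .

Step 1. [r6c1∈{5}] only 5 remains possible at r6c1, so r6c1=5.
Step 2. [r5c5∈{6}] nothing but 6 survives at r5c5 ⇒ r5c5=6.
Step 3. [r3c3∈{1}] r3c3 has the single candidate 1. So r3c3=1.
Step 4. [r1c3∈{5}] r1c3 has the single candidate 5. So r1c3=5.
Step 5. [r4c5∈{4}] nothing but 4 survives at r4c5, so r4c5=4.
Step 6. [r4c6∈{2}] r4c6's peers cover all but 2, so r4c6=2.
Step 7. [r6c4∈{4}] r6c4's peers cover all but 4. So r6c4=4.
Step 8. [r5c6∈{3,5}] col 6 places 5 nowhere but r5c6, so r5c6=5.
Step 9. [r5c2∈{1,3}] across row 5, 3 lands solely at r5c2, so r5c2=3.
Step 10. [r1c6∈{4,6}] in row 1, 4 fits only at r1c6 ⇒ r1c6=4.
Step 11. [r3c2∈{2}] r3c2's peers cover all but 2, so r3c2=2.
Step 12. [r3c6∈{6}] only 6 remains possible at r3c6, so r3c6=6.
Step 13. [r4c3∈{3}] r4c3 has the single candidate 3, so r4c3=3.
Step 14. [r2c4∈{5}] r2c4's peers cover all but 5. So r2c4=5.
Step 15. [r4c2∈{5}] r4c2 has the single candidate 5. So r4c2=5.
Step 16. [r6c6∈{3}] r6c6 is down to just 3 ⇒ r6c6=3.
Step 17. [r1c4∈{6}] r1c4 is down to just 6, so r1c4=6.
Step 18. [r5c4∈{2}] nothing but 2 survives at r5c4 ⇒ r5c4=2.
Step 19. [r1c2∈{1}] nothing but 1 survives at r1c2. So r1c2=1.
Step 20. [r5c1∈{1}] only 1 remains possible at r5c1, so r5c1=1.
Step 21. [r4c4∈{1}] r4c4 has the single candidate 1, so r4c4=1.
Step 22. [r3c1∈{4}] r3c1 has the single candidate 4, so r3c1=4.
Step 23. [r6c2∈{6}] r6c2 is down to just 6, so r6c2=6.

Answer: 3 1 5 6 2 4 / 2 4 6 5 3 1 / 4 2 1 3 5 6 / 6 5 3 1 4 2 / 1 3 4 2 6 5 / 5 6 2 4 1 3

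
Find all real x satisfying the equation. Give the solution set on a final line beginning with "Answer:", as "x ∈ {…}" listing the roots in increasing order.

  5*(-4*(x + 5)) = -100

Step 1. [5*(-4*(x + 5)) = -100] 5·(inner) — divide through by 5 ⇒ div: -4*(x + 5) = -20.
Step 2. [-4*(x + 5) = -20] -4 out front; divide by -4, so div: x + 5 = 5.
Step 3. [x + 5 = 5] 5 comes off first (subtract 5), so sub: x = 0.

Answer: x ∈ {0}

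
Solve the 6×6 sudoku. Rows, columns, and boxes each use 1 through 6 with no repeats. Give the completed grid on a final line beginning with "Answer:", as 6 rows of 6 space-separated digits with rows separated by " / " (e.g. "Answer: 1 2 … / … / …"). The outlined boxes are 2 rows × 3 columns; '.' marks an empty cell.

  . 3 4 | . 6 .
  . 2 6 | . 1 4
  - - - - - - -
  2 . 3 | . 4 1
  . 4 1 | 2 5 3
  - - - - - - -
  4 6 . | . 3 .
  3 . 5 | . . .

Step 1. [r1c4∈{5}] r1c4 is down to just 5. So r1c4=5.
Step 2. [r6c6∈{2,6}] in col 6, 6 fits only at r6c6. So r6c6=6.
Step 3. [r6c5∈{2}] r6c5 has the single candidate 2. So r6c5=2.
Step 4. [r6c2∈{1}] r6c2 has the single candidate 1. So r6c2=1.
Step 5. [r3c4∈{6}] r3c4's peers cover all but 6. So r3c4=6.
Step 6. [r2c4∈{3}] r2c4 has the single candidate 3, so r2c4=3.
Step 7. [r4c1∈{6}] r4c1 is down to just 6, so r4c1=6.
Step 8. [r5c3∈{2}] only 2 remains possible at r5c3, so r5c3=2.
Step 9. [r6c4∈{4}] nothing but 4 survives at r6c4 ⇒ r6c4=4.
Step 10. [r1c6∈{2}] only 2 remains possible at r1c6 ⇒ r1c6=2.
Step 11. [r2c1∈{5}] r2c1's peers cover all but 5. So r2c1=5.
Step 12. [r5c4∈{1}] r5c4 has the single candidate 1 ⇒ r5c4=1.
Step 13. [r1c1∈{1}] nothing but 1 survives at r1c1, so r1c1=1.
Step 14. [r5c6∈{5}] r5c6 has the single candidate 5. So r5c6=5.
Step 15. [r3c2∈{5}] r3c2 is down to just 5, so r3c2=5.

Answer: 1 3 4 5 6 2 / 5 2 6 3 1 4 / 2 5 3 6 4 1 / 6 4 1 2 5 3 / 4 6 2 1 3 5 / 3 1 5 4 2 6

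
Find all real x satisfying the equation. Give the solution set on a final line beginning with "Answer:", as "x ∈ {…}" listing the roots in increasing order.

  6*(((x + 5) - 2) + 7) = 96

Step 1. [6*(((x + 5) - 2) + 7) = 96] LHS = 6·(…); ÷6 both sides. So div: ((x + 5) - 2) + 7 = 16.
Step 2. [((x + 5) - 2) + 7 = 16] the outer +7 inverts by subtracting 7, so sub: (x + 5) - 2 = 9.
Step 3. [(x + 5) - 2 = 9] 2 comes off first (add 2). So sub: x + 5 = 11.
Step 4. [x + 5 = 11] subtract 5: x sits inside (… + 5). So sub: x = 6.

Answer: x ∈ {6}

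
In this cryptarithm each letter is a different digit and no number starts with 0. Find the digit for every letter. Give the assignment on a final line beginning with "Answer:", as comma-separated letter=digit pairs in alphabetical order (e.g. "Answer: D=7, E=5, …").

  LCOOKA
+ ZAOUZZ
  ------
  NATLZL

Step 1. [col 1: A + Z ≡ L (mod 10)] Z=2 is one option consistent with column 1 (A + Z ≡ L (mod 10), carry-in 0) — take it ⇒ Z=2.
Step 2. [col 1: A + Z ≡ L (mod 10)] column 1 (A + Z ≡ L (mod 10), carry-in 0) doesn't pin L yet; pick L=3 and continue ⇒ L=3.
Step 3. [col 1: A + Z ≡ L (mod 10)] column 1: given Z=2, L=3, carry-in 0, and digits 2,3 already taken and all letters distinct, A+Z≡L (mod 10) forces A=1 ⇒ A=1.
Step 4. [col 2: K + Z ≡ Z (mod 10)] column 2: given Z=2, carry-in 0, and digits 1,2,3 already taken and all letters distinct, K+Z≡Z (mod 10) forces K=0. So K=0.
Step 5. [col 3: O + U ≡ L (mod 10)] several values work for U in column 3 (O + U ≡ L (mod 10), carry-in 0); try U=5 ⇒ U=5.
Step 6. [col 3: O + U ≡ L (mod 10)] column 3: given U=5, L=3, carry-in 0, and digits 0,1,2,3,5 already taken and all letters distinct, O+U≡L (mod 10) forces O=8, so O=8.
Step 7. [col 4: O + O ≡ T (mod 10)] column 4: given O=8, carry-in 1, and digits 0,1,2,3,5,8 already taken and all letters distinct, O+O≡T (mod 10) forces T=7, so T=7.
Step 8. [col 5: C + A ≡ A (mod 10)] column 5 reads C+A+carry(1)=A with A=1; with digits 0,1,2,3,5,7,8 already taken and all letters distinct, the only value for C is 9 ⇒ C=9.
Step 9. [col 6: L + Z ≡ N (mod 10)] in column 6 we have L+Z≡N with carry-in 1; given L=3, Z=2 and digits 0,1,2,3,5,7,8,9 already taken and all letters distinct, that pins N to 6 ⇒ N=6.

Answer: A=1, C=9, K=0, L=3, N=6, O=8, T=7, U=5, Z=2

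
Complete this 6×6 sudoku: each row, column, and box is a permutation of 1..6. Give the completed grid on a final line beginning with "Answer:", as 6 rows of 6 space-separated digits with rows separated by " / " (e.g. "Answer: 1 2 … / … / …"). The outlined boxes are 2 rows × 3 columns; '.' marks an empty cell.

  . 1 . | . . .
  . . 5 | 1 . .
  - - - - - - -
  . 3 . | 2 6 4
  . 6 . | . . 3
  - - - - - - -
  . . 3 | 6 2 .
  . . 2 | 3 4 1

Step 1. [r4c1∈{1,2,4,5}] r4c1 is the only open cell in row 4 admitting 2, so r4c1=2.
Step 2. [r1c3∈{4,6}] 6 has one home in col 3: r1c3, so r1c3=6.
Step 3. [r5c6∈{5}] nothing but 5 survives at r5c6 ⇒ r5c6=5.
Step 4. [r1c4∈{4,5}] across col 4, 4 lands solely at r1c4 ⇒ r1c4=4.
Step 5. [r5c2∈{4}] r5c2's peers cover all but 4, so r5c2=4.
Step 6. [r2c5∈{3}] nothing but 3 survives at r2c5. So r2c5=3.
Step 7. [r4c5∈{1,5}] across col 5, 1 lands solely at r4c5. So r4c5=1.
Step 8. [r3c1∈{1,5}] r3c1 is the only open cell in row 3 admitting 5 ⇒ r3c1=5.
Step 9. [r2c6∈{2,6}] in row 2, 6 fits only at r2c6 ⇒ r2c6=6.
Step 10. [r1c5∈{5}] only 5 remains possible at r1c5, so r1c5=5.
Step 11. [r4c3∈{4}] r4c3 is down to just 4 ⇒ r4c3=4.
Step 12. [r1c1∈{3}] r1c1 is down to just 3. So r1c1=3.
Step 13. [r3c3∈{1}] r3c3 has the single candidate 1, so r3c3=1.
Step 14. [r6c2∈{5}] r6c2 has the single candidate 5 ⇒ r6c2=5.
Step 15. [r5c1∈{1}] r5c1's peers cover all but 1, so r5c1=1.
Step 16. [r2c1∈{4}] r2c1 is down to just 4, so r2c1=4.
Step 17. [r2c2∈{2}] nothing but 2 survives at r2c2. So r2c2=2.
Step 18. [r6c1∈{6}] r6c1's peers cover all but 6 ⇒ r6c1=6.
Step 19. [r4c4∈{5}] r4c4 is down to just 5, so r4c4=5.
Step 20. [r1c6∈{2}] only 2 remains possible at r1c6 ⇒ r1c6=2.

Answer: 3 1 6 4 5 2 / 4 2 5 1 3 6 / 5 3 1 2 6 4 / 2 6 4 5 1 3 / 1 4 3 6 2 5 / 6 5 2 3 4 1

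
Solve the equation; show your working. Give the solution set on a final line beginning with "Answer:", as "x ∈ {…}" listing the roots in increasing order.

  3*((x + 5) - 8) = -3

Step 1. [3*((x + 5) - 8) = -3] 3·(inner) — divide through by 3. So div: (x + 5) - 8 = -1.
Step 2. [(x + 5) - 8 = -1] -8 is outermost — add 8 both sides, so sub: x + 5 = 7.
Step 3. [x + 5 = 7] subtract 5: x sits inside (… + 5). So sub: x = 2.

Answer: x ∈ {2}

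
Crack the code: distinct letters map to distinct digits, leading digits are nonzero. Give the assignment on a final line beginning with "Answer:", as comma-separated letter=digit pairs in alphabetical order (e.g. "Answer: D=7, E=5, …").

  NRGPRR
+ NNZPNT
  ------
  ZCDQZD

Step 1. [col 1: R + T ≡ D (mod 10)] no forcing yet in column 1 (carry-in 0); R=5 is free and consistent — try it ⇒ R=5.
Step 2. [col 1: R + T ≡ D (mod 10)] no forcing yet in column 1 (carry-in 0); T=2 is free and consistent — try it ⇒ T=2.
Step 3. [col 1: R + T ≡ D (mod 10)] column 1 reads R+T+carry(0)=D with R=5, T=2; with digits 2,5 already taken and all letters distinct, the only value for D is 7, so D=7.
Step 4. [col 2: R + N ≡ Z (mod 10)] Z=9 is one option consistent with column 2 (R + N ≡ Z (mod 10), carry-in 0) — take it, so Z=9.
Step 5. [col 2: R + N ≡ Z (mod 10)] column 2: given R=5, Z=9, carry-in 0, and digits 2,5,7,9 already taken and all letters distinct, R+N≡Z (mod 10) forces N=4 ⇒ N=4.
Step 6. [col 3: P + P ≡ Q (mod 10)] from column 3 (nothing yet, carry-in 0, digits 2,4,5,7,9 already taken and all letters distinct): Q must equal 6 ⇒ Q=6.
Step 7. [col 3: P + P ≡ Q (mod 10)] no forcing yet in column 3 (carry-in 0); P=3 is free and consistent — try it, so P=3.
Step 8. [col 4: G + Z ≡ D (mod 10)] in column 4 we have G+Z≡D with carry-in 0; given Z=9, D=7 and digits 2,3,4,5,6,7,9 already taken and all letters distinct, that pins G to 8. So G=8.
Step 9. [col 5: R + N ≡ C (mod 10)] column 5: given R=5, N=4, carry-in 1, and digits 2,3,4,5,6,7,8,9 already taken and all letters distinct, R+N≡C (mod 10) forces C=0, so C=0.

Answer: C=0, D=7, G=8, N=4, P=3, Q=6, R=5, T=2, Z=9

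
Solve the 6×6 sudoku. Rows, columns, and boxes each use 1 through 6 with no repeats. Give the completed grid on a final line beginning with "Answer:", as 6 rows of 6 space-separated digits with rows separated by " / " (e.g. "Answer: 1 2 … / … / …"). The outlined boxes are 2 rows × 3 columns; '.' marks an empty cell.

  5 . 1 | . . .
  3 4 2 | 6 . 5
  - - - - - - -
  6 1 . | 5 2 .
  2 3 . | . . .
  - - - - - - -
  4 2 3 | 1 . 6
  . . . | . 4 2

Step 1. [r4c4∈{4}] only 4 remains possible at r4c4, so r4c4=4.
Step 2. [r6c3∈{5,6}] 6 has one home in col 3: r6c3. So r6c3=6.
Step 3. [r1c5∈{3}] nothing but 3 survives at r1c5 ⇒ r1c5=3.
Step 4. [r2c5∈{1}] r2c5 is down to just 1 ⇒ r2c5=1.
Step 5. [r1c6∈{4}] only 4 remains possible at r1c6 ⇒ r1c6=4.
Step 6. [r3c3∈{4}] only 4 remains possible at r3c3. So r3c3=4.
Step 7. [r4c5∈{6}] r4c5's peers cover all but 6. So r4c5=6.
Step 8. [r3c6∈{3}] r3c6 is down to just 3. So r3c6=3.
Step 9. [r4c3∈{5}] r4c3 has the single candidate 5. So r4c3=5.
Step 10. [r6c1∈{1}] r6c1 is down to just 1. So r6c1=1.
Step 11. [r1c4∈{2}] r1c4 has the single candidate 2, so r1c4=2.
Step 12. [r1c2∈{6}] nothing but 6 survives at r1c2, so r1c2=6.
Step 13. [r4c6∈{1}] r4c6 has the single candidate 1. So r4c6=1.
Step 14. [r6c4∈{3}] r6c4 is down to just 3 ⇒ r6c4=3.
Step 15. [r6c2∈{5}] only 5 remains possible at r6c2, so r6c2=5.
Step 16. [r5c5∈{5}] r5c5 has the single candidate 5 ⇒ r5c5=5.

Answer: 5 6 1 2 3 4 / 3 4 2 6 1 5 / 6 1 4 5 2 3 / 2 3 5 4 6 1 / 4 2 3 1 5 6 / 1 5 6 3 4 2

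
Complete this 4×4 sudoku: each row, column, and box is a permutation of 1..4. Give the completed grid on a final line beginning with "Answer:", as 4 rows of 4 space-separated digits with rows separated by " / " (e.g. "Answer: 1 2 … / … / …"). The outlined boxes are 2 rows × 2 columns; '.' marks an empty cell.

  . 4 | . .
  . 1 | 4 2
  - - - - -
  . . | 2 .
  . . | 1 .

Step 1. [r3c2∈{3}] only 3 remains possible at r3c2, so r3c2=3.
Step 2. [r1c3∈{3}] r1c3 has the single candidate 3. So r1c3=3.
Step 3. [r3c4∈{4}] nothing but 4 survives at r3c4. So r3c4=4.
Step 4. [r4c2∈{2}] r4c2's peers cover all but 2 ⇒ r4c2=2.
Step 5. [r3c1∈{1}] r3c1 is down to just 1 ⇒ r3c1=1.
Step 6. [r4c1∈{4}] r4c1 has the single candidate 4, so r4c1=4.
Step 7. [r2c1∈{3}] only 3 remains possible at r2c1. So r2c1=3.
Step 8. [r4c4∈{3}] nothing but 3 survives at r4c4. So r4c4=3.
Step 9. [r1c4∈{1}] nothing but 1 survives at r1c4. So r1c4=1.
Step 10. [r1c1∈{2}] only 2 remains possible at r1c1 ⇒ r1c1=2.

Answer: 2 4 3 1 / 3 1 4 2 / 1 3 2 4 / 4 2 1 3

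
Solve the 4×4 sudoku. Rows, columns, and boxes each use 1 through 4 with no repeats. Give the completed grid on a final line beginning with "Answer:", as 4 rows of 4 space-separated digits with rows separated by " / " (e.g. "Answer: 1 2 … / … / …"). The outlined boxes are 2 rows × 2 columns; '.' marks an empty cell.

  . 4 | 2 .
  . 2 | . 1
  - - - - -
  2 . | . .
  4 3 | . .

Step 1. [r1c4∈{3}] r1c4's peers cover all but 3. So r1c4=3.
Step 2. [r3c3∈{1,3,4}] r3c3 is the only open cell in row 3 admitting 3, so r3c3=3.
Step 3. [r4c3∈{1}] only 1 remains possible at r4c3, so r4c3=1.
Step 4. [r2c1∈{3}] r2c1 is down to just 3. So r2c1=3.
Step 5. [r4c4∈{2}] only 2 remains possible at r4c4, so r4c4=2.
Step 6. [r1c1∈{1}] only 1 remains possible at r1c1. So r1c1=1.
Step 7. [r3c2∈{1}] r3c2 has the single candidate 1, so r3c2=1.
Step 8. [r2c3∈{4}] r2c3's peers cover all but 4. So r2c3=4.
Step 9. [r3c4∈{4}] nothing but 4 survives at r3c4 ⇒ r3c4=4.

Answer: 1 4 2 3 / 3 2 4 1 / 2 1 3 4 / 4 3 1 2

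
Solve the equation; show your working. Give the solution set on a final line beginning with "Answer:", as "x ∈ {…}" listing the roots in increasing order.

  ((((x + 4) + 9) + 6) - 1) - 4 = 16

Step 1. [((((x + 4) + 9) + 6) - 1) - 4 = 16] -4 is outermost — add 4 both sides ⇒ sub: (((x + 4) + 9) + 6) - 1 = 20.
Step 2. [(((x + 4) + 9) + 6) - 1 = 20] 1 comes off first (add 1) ⇒ sub: ((x + 4) + 9) + 6 = 21.
Step 3. [((x + 4) + 9) + 6 = 21] peel the +6: subtract 6 from each side. So sub: (x + 4) + 9 = 15.
Step 4. [(x + 4) + 9 = 15] subtract 9: x sits inside (… + 9) ⇒ sub: x + 4 = 6.
Step 5. [x + 4 = 6] 4 comes off first (subtract 4). So sub: x = 2.

Answer: x ∈ {2}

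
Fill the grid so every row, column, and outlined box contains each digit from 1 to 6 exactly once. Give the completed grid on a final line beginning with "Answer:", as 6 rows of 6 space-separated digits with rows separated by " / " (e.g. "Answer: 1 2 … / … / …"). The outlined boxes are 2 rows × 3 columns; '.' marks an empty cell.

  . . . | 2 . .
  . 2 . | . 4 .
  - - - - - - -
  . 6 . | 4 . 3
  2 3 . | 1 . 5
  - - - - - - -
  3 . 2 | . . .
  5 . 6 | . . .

Step 1. [r1c2∈{1,4,5}] 5 has one home in col 2: r1c2 ⇒ r1c2=5.
Step 2. [r1c1∈{1,4,6}] 4 has one home in col 1: r1c1, so r1c1=4.
Step 3. [r6c6∈{1,2,4}] col 6 places 2 nowhere but r6c6 ⇒ r6c6=2.
Step 4. [r2c4∈{3,5,6}] row 2 places 5 nowhere but r2c4, so r2c4=5.
Step 5. [r1c5∈{1,3,6}] r1c5 is the only open cell in box 2 admitting 3 ⇒ r1c5=3.
Step 6. [r1c3∈{1}] nothing but 1 survives at r1c3 ⇒ r1c3=1.
Step 7. [r6c5∈{1}] nothing but 1 survives at r6c5. So r6c5=1.
Step 8. [r5c4∈{6}] r5c4 is down to just 6 ⇒ r5c4=6.
Step 9. [r2c6∈{1,6}] across row 2, 1 lands solely at r2c6. So r2c6=1.
Step 10. [r5c6∈{4}] nothing but 4 survives at r5c6, so r5c6=4.
Step 11. [r6c4∈{3}] r6c4's peers cover all but 3. So r6c4=3.
Step 12. [r2c1∈{6}] nothing but 6 survives at r2c1, so r2c1=6.
Step 13. [r4c5∈{6}] nothing but 6 survives at r4c5. So r4c5=6.
Step 14. [r3c5∈{2}] nothing but 2 survives at r3c5, so r3c5=2.
Step 15. [r4c3∈{4}] r4c3's peers cover all but 4 ⇒ r4c3=4.
Step 16. [r6c2∈{4}] r6c2 is down to just 4 ⇒ r6c2=4.
Step 17. [r3c1∈{1}] r3c1's peers cover all but 1 ⇒ r3c1=1.
Step 18. [r5c2∈{1}] r5c2 has the single candidate 1, so r5c2=1.
Step 19. [r3c3∈{5}] r3c3 has the single candidate 5 ⇒ r3c3=5.
Step 20. [r2c3∈{3}] r2c3's peers cover all but 3 ⇒ r2c3=3.
Step 21. [r1c6∈{6}] r1c6 is down to just 6, so r1c6=6.
Step 22. [r5c5∈{5}] only 5 remains possible at r5c5, so r5c5=5.

Answer: 4 5 1 2 3 6 / 6 2 3 5 4 1 / 1 6 5 4 2 3 / 2 3 4 1 6 5 / 3 1 2 6 5 4 / 5 4 6 3 1 2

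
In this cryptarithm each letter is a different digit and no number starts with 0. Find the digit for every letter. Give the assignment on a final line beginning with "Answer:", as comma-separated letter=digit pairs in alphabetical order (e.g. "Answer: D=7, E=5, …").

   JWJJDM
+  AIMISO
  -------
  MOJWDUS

Step 1. [col 1: M + O ≡ S (mod 10)] several values work for S in column 1 (M + O ≡ S (mod 10), carry-in 0); try S=4 ⇒ S=4.
Step 2. [col 1: M + O ≡ S (mod 10)] no forcing yet in column 1 (carry-in 0); M=1 is free and consistent — try it ⇒ M=1.
Step 3. [col 1: M + O ≡ S (mod 10)] column 1 reads M+O+carry(0)=S with M=1, S=4; with digits 1,4 already taken and all letters distinct, the only value for O is 3 ⇒ O=3.
Step 4. [col 2: D + S ≡ U (mod 10)] several values work for D in column 2 (D + S ≡ U (mod 10), carry-in 0); try D=6. So D=6.
Step 5. [col 2: D + S ≡ U (mod 10)] in column 2 we have D+S≡U with carry-in 0; given D=6, S=4 and digits 1,3,4,6 already taken and all letters distinct, that pins U to 0 ⇒ U=0.
Step 6. [col 3: J + I ≡ D (mod 10)] J=7 is one option consistent with column 3 (J + I ≡ D (mod 10), carry-in 1) — take it, so J=7.
Step 7. [col 3: J + I ≡ D (mod 10)] in column 3 we have J+I≡D with carry-in 1; given J=7, D=6 and digits 0,1,3,4,6,7 already taken and all letters distinct, that pins I to 8, so I=8.
Step 8. [col 4: J + M ≡ W (mod 10)] column 4: given J=7, M=1, carry-in 1, and digits 0,1,3,4,6,7,8 already taken and all letters distinct, J+M≡W (mod 10) forces W=9 ⇒ W=9.
Step 9. [col 6: J + A ≡ O (mod 10)] column 6: given J=7, O=3, carry-in 1, and digits 0,1,3,4,6,7,8,9 already taken and all letters distinct, J+A≡O (mod 10) forces A=5. So A=5.

Answer: A=5, D=6, I=8, J=7, M=1, O=3, S=4, U=0, W=9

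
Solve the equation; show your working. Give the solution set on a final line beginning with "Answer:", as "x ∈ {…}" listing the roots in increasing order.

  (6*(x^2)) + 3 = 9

Step 1. [(6*(x^2)) + 3 = 9] peel the +3: subtract 3 from each side, so sub: 6*(x^2) = 6.
Step 2. [6*(x^2) = 6] divide by the outer 6 ⇒ div: x^2 = 1.
Step 3. [x^2 = 1] √ both sides: 1 ≥ 0 gives two branches, so sqrt: x = 1 or -1.

Answer: x ∈ {-1, 1}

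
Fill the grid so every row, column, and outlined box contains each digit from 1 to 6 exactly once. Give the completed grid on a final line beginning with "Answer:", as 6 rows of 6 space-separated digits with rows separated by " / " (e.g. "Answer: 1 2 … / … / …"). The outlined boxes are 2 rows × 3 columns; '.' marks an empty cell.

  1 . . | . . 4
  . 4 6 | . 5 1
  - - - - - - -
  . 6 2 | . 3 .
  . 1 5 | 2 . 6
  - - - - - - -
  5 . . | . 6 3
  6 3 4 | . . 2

Step 1. [r3c4∈{1,4,5}] across row 3, 1 lands solely at r3c4. So r3c4=1.
Step 2. [r2c4∈{3}] only 3 remains possible at r2c4, so r2c4=3.
Step 3. [r5c2∈{2}] only 2 remains possible at r5c2. So r5c2=2.
Step 4. [r4c1∈{3,4}] in row 4, 3 fits only at r4c1. So r4c1=3.
Step 5. [r5c3∈{1}] r5c3 has the single candidate 1, so r5c3=1.
Step 6. [r1c3∈{3}] only 3 remains possible at r1c3 ⇒ r1c3=3.
Step 7. [r3c1∈{4}] nothing but 4 survives at r3c1, so r3c1=4.
Step 8. [r6c4∈{5}] only 5 remains possible at r6c4 ⇒ r6c4=5.
Step 9. [r5c4∈{4}] only 4 remains possible at r5c4, so r5c4=4.
Step 10. [r3c6∈{5}] r3c6 is down to just 5. So r3c6=5.
Step 11. [r2c1∈{2}] only 2 remains possible at r2c1. So r2c1=2.
Step 12. [r1c2∈{5}] nothing but 5 survives at r1c2, so r1c2=5.
Step 13. [r1c4∈{6}] nothing but 6 survives at r1c4 ⇒ r1c4=6.
Step 14. [r6c5∈{1}] only 1 remains possible at r6c5 ⇒ r6c5=1.
Step 15. [r1c5∈{2}] only 2 remains possible at r1c5 ⇒ r1c5=2.
Step 16. [r4c5∈{4}] r4c5's peers cover all but 4. So r4c5=4.

Answer: 1 5 3 6 2 4 / 2 4 6 3 5 1 / 4 6 2 1 3 5 / 3 1 5 2 4 6 / 5 2 1 4 6 3 / 6 3 4 5 1 2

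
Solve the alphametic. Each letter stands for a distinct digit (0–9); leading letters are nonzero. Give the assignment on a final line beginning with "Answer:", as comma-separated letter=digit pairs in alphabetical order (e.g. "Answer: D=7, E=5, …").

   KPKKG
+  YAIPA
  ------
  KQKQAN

Step 1. [col 1: G + A ≡ N (mod 10)] no forcing yet in column 1 (carry-in 0); N=3 is free and consistent — try it, so N=3.
Step 2. [col 1: G + A ≡ N (mod 10)] several values work for G in column 1 (G + A ≡ N (mod 10), carry-in 0); try G=7. So G=7.
Step 3. [K] the sum has 6 digits but both addends have 5; that extra leading digit K is the final carry, namely 1, so K=1.
Step 4. [col 1: G + A ≡ N (mod 10)] column 1 reads G+A+carry(0)=N with G=7, N=3; with digits 1,3,7 already taken and all letters distinct, the only value for A is 6, so A=6.
Step 5. [col 2: K + P ≡ A (mod 10)] in column 2 we have K+P≡A with carry-in 1; given K=1, A=6 and digits 1,3,6,7 already taken and all letters distinct, that pins P to 4 ⇒ P=4.
Step 6. [col 3: K + I ≡ Q (mod 10)] column 3 (K + I ≡ Q (mod 10), carry-in 0) doesn't pin Q yet; pick Q=0 and continue. So Q=0.
Step 7. [col 3: K + I ≡ Q (mod 10)] from column 3 (K=1, Q=0, carry-in 0, digits 0,1,3,4,6,7 already taken and all letters distinct): I must equal 9, so I=9.
Step 8. [col 5: K + Y ≡ Q (mod 10)] in column 5 we have K+Y≡Q with carry-in 1; given K=1, Q=0 and digits 0,1,3,4,6,7,9 already taken and all letters distinct, that pins Y to 8. So Y=8.

Answer: A=6, G=7, I=9, K=1, N=3, P=4, Q=0, Y=8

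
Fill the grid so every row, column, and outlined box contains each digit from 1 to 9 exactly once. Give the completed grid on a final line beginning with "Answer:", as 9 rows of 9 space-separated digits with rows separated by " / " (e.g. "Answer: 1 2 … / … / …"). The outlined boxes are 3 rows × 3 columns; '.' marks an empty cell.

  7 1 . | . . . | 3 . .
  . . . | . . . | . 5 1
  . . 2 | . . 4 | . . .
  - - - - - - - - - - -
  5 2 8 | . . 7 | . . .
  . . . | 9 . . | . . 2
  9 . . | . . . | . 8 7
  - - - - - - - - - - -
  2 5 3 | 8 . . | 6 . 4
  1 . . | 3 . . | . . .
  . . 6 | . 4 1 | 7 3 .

Step 1. [r9c4∈{2,5}] in row 9, 2 fits only at r9c4 ⇒ r9c4=2.
Step 2. [r7c6∈{9}] nothing but 9 survives at r7c6, so r7c6=9.
Step 3. [r9c1∈{8}] r9c1 has the single candidate 8 ⇒ r9c1=8.
Step 4. [r9c2∈{9}] r9c2 is down to just 9 ⇒ r9c2=9.
Step 5. [r1c3∈{4,5,9}] r1c3 is the only open cell in col 3 admitting 5. So r1c3=5.
Step 6. [r1c4∈{6}] r1c4 is down to just 6 ⇒ r1c4=6.
Step 7. [r1c8∈{2,4,9}] 4 has one home in row 1: r1c8, so r1c8=4.
Step 8. [r2c7∈{2,8,9}] 2 has one home in box 3: r2c7. So r2c7=2.
Step 9. [r3c8∈{6,7,9}] col 8 places 7 nowhere but r3c8. So r3c8=7.
Step 10. [r3c9∈{6,8,9}] r3c9 is the only open cell in box 3 admitting 6. So r3c9=6.
Step 11. [r3c1∈{3}] r3c1 is down to just 3, so r3c1=3.
Step 12. [r3c2∈{8}] r3c2 is down to just 8, so r3c2=8.
Step 13. [r1c9∈{8,9}] 8 has one home in box 3: r1c9 ⇒ r1c9=8.
Step 14. [r1c5∈{2,9}] r1c5 is the only open cell in row 1 admitting 9, so r1c5=9.
Step 15. [r6c5∈{1,2,3,5,6}] r6c5 is the only open cell in col 5 admitting 2. So r6c5=2.
Step 16. [r8c7∈{5,8,9}] r8c7 is the only open cell in row 8 admitting 8 ⇒ r8c7=8.
Step 17. [r7c8∈{1}] r7c8 has the single candidate 1, so r7c8=1.
Step 18. [r5c8∈{6}] r5c8 has the single candidate 6. So r5c8=6.
Step 19. [r5c1∈{4}] r5c1 is down to just 4. So r5c1=4.
Step 20. [r4c5∈{1,3,6}] r4c5 is the only open cell in row 4 admitting 6. So r4c5=6.
Step 21. [r4c8∈{9}] r4c8 is down to just 9 ⇒ r4c8=9.
Step 22. [r6c3∈{1}] only 1 remains possible at r6c3 ⇒ r6c3=1.
Step 23. [r6c2∈{3,6}] in row 6, 6 fits only at r6c2. So r6c2=6.
Step 24. [r6c6∈{3,5}] r6c6 is the only open cell in row 6 admitting 3 ⇒ r6c6=3.
Step 25. [r2c6∈{8}] nothing but 8 survives at r2c6 ⇒ r2c6=8.
Step 26. [r5c6∈{5}] r5c6's peers cover all but 5 ⇒ r5c6=5.
Step 27. [r8c5∈{5,7}] r8c5 is the only open cell in box 8 admitting 5, so r8c5=5.
Step 28. [r6c4∈{4}] r6c4's peers cover all but 4 ⇒ r6c4=4.
Step 29. [r4c4∈{1}] r4c4's peers cover all but 1. So r4c4=1.
Step 30. [r5c3∈{7}] only 7 remains possible at r5c3. So r5c3=7.
Step 31. [r8c3∈{4}] r8c3's peers cover all but 4 ⇒ r8c3=4.
Step 32. [r2c4∈{7}] r2c4 is down to just 7. So r2c4=7.
Step 33. [r5c2∈{3}] only 3 remains possible at r5c2. So r5c2=3.
Step 34. [r2c5∈{3}] r2c5 has the single candidate 3 ⇒ r2c5=3.
Step 35. [r3c7∈{9}] nothing but 9 survives at r3c7. So r3c7=9.
Step 36. [r3c5∈{1}] only 1 remains possible at r3c5. So r3c5=1.
Step 37. [r2c3∈{9}] r2c3's peers cover all but 9, so r2c3=9.
Step 38. [r1c6∈{2}] r1c6's peers cover all but 2 ⇒ r1c6=2.
Step 39. [r7c5∈{7}] only 7 remains possible at r7c5, so r7c5=7.
Step 40. [r5c5∈{8}] nothing but 8 survives at r5c5. So r5c5=8.
Step 41. [r2c1∈{6}] r2c1's peers cover all but 6 ⇒ r2c1=6.
Step 42. [r3c4∈{5}] r3c4's peers cover all but 5 ⇒ r3c4=5.
Step 43. [r6c7∈{5}] r6c7 is down to just 5 ⇒ r6c7=5.
Step 44. [r5c7∈{1}] only 1 remains possible at r5c7 ⇒ r5c7=1.
Step 45. [r8c6∈{6}] r8c6 is down to just 6, so r8c6=6.
Step 46. [r2c2∈{4}] only 4 remains possible at r2c2 ⇒ r2c2=4.
Step 47. [r9c9∈{5}] only 5 remains possible at r9c9, so r9c9=5.
Step 48. [r4c7∈{4}] nothing but 4 survives at r4c7 ⇒ r4c7=4.
Step 49. [r8c2∈{7}] r8c2 has the single candidate 7, so r8c2=7.
Step 50. [r4c9∈{3}] nothing but 3 survives at r4c9, so r4c9=3.
Step 51. [r8c9∈{9}] only 9 remains possible at r8c9. So r8c9=9.
Step 52. [r8c8∈{2}] nothing but 2 survives at r8c8 ⇒ r8c8=2.

Answer: 7 1 5 6 9 2 3 4 8 / 6 4 9 7 3 8 2 5 1 / 3 8 2 5 1 4 9 7 6 / 5 2 8 1 6 7 4 9 3 / 4 3 7 9 8 5 1 6 2 / 9 6 1 4 2 3 5 8 7 / 2 5 3 8 7 9 6 1 4 / 1 7 4 3 5 6 8 2 9 / 8 9 6 2 4 1 7 3 5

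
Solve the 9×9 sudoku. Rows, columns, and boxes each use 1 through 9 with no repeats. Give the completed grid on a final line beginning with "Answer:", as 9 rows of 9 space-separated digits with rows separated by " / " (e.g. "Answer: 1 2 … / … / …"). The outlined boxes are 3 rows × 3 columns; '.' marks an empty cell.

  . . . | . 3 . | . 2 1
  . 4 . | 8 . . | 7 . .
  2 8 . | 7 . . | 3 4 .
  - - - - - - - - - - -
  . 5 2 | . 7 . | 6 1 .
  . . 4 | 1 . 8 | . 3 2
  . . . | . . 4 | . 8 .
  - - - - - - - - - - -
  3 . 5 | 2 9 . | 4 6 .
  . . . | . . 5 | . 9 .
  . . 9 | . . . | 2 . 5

Step 1. [r8c3∈{1,6,7,8}] r8c3 is the only open cell in col 3 admitting 8. So r8c3=8.
Step 2. [r3c5∈{1,5,6}] r3c5 is the only open cell in row 3 admitting 5, so r3c5=5.
Step 3. [r5c5∈{6}] r5c5 has the single candidate 6 ⇒ r5c5=6.
Step 4. [r6c9∈{7,9}] r6c9 is the only open cell in box 6 admitting 7, so r6c9=7.
Step 5. [r6c2∈{1,3,6,9}] in col 2, 3 fits only at r6c2. So r6c2=3.
Step 6. [r2c6∈{1,2,6,9}] col 6 places 2 nowhere but r2c6, so r2c6=2.
Step 7. [r2c5∈{1}] nothing but 1 survives at r2c5, so r2c5=1.
Step 8. [r8c5∈{4}] r8c5 has the single candidate 4. So r8c5=4.
Step 9. [r5c7∈{5,9}] r5c7 is the only open cell in row 5 admitting 5, so r5c7=5.
Step 10. [r6c7∈{9}] r6c7 has the single candidate 9, so r6c7=9.
Step 11. [r1c1∈{5,6,7,9}] in row 1, 5 fits only at r1c1, so r1c1=5.
Step 12. [r9c8∈{7}] r9c8 has the single candidate 7, so r9c8=7.
Step 13. [r8c2∈{1,2,6,7}] across row 8, 2 lands solely at r8c2, so r8c2=2.
Step 14. [r8c1∈{1,6,7}] in row 8, 7 fits only at r8c1, so r8c1=7.
Step 15. [r8c4∈{3,6}] r8c4 is the only open cell in row 8 admitting 6, so r8c4=6.
Step 16. [r5c1∈{9}] r5c1 is down to just 9. So r5c1=9.
Step 17. [r2c1∈{6}] nothing but 6 survives at r2c1 ⇒ r2c1=6.
Step 18. [r1c2∈{7,9}] r1c2 is the only open cell in col 2 admitting 9. So r1c2=9.
Step 19. [r3c6∈{6,9}] box 2 places 9 nowhere but r3c6 ⇒ r3c6=9.
Step 20. [r7c2∈{1}] only 1 remains possible at r7c2. So r7c2=1.
Step 21. [r9c4∈{3}] only 3 remains possible at r9c4. So r9c4=3.
Step 22. [r3c3∈{1}] r3c3 is down to just 1 ⇒ r3c3=1.
Step 23. [r1c3∈{7}] only 7 remains possible at r1c3. So r1c3=7.
Step 24. [r2c8∈{5}] only 5 remains possible at r2c8 ⇒ r2c8=5.
Step 25. [r3c9∈{6}] r3c9's peers cover all but 6. So r3c9=6.
Step 26. [r1c6∈{6}] r1c6 is down to just 6 ⇒ r1c6=6.
Step 27. [r6c5∈{2}] r6c5 has the single candidate 2 ⇒ r6c5=2.
Step 28. [r1c4∈{4}] r1c4 has the single candidate 4, so r1c4=4.
Step 29. [r9c1∈{4}] r9c1's peers cover all but 4, so r9c1=4.
Step 30. [r2c9∈{9}] r2c9 is down to just 9 ⇒ r2c9=9.
Step 31. [r4c4∈{9}] nothing but 9 survives at r4c4, so r4c4=9.
Step 32. [r4c1∈{8}] nothing but 8 survives at r4c1 ⇒ r4c1=8.
Step 33. [r6c1∈{1}] r6c1 has the single candidate 1 ⇒ r6c1=1.
Step 34. [r1c7∈{8}] r1c7's peers cover all but 8, so r1c7=8.
Step 35. [r6c3∈{6}] nothing but 6 survives at r6c3 ⇒ r6c3=6.
Step 36. [r4c9∈{4}] r4c9 has the single candidate 4, so r4c9=4.
Step 37. [r8c9∈{3}] nothing but 3 survives at r8c9. So r8c9=3.
Step 38. [r6c4∈{5}] only 5 remains possible at r6c4. So r6c4=5.
Step 39. [r2c3∈{3}] r2c3 has the single candidate 3, so r2c3=3.
Step 40. [r9c6∈{1}] r9c6 is down to just 1. So r9c6=1.
Step 41. [r7c9∈{8}] nothing but 8 survives at r7c9. So r7c9=8.
Step 42. [r4c6∈{3}] r4c6's peers cover all but 3. So r4c6=3.
Step 43. [r7c6∈{7}] nothing but 7 survives at r7c6, so r7c6=7.
Step 44. [r9c2∈{6}] only 6 remains possible at r9c2. So r9c2=6.
Step 45. [r8c7∈{1}] nothing but 1 survives at r8c7 ⇒ r8c7=1.
Step 46. [r9c5∈{8}] only 8 remains possible at r9c5, so r9c5=8.
Step 47. [r5c2∈{7}] only 7 remains possible at r5c2, so r5c2=7.

Answer: 5 9 7 4 3 6 8 2 1 / 6 4 3 8 1 2 7 5 9 / 2 8 1 7 5 9 3 4 6 / 8 5 2 9 7 3 6 1 4 / 9 7 4 1 6 8 5 3 2 / 1 3 6 5 2 4 9 8 7 / 3 1 5 2 9 7 4 6 8 / 7 2 8 6 4 5 1 9 3 / 4 6 9 3 8 1 2 7 5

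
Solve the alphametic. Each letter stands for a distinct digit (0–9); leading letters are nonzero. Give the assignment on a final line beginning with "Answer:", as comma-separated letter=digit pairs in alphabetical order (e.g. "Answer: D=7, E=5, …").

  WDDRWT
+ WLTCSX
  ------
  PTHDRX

Step 1. [col 1: T + X ≡ X (mod 10)] column 1: given nothing yet, carry-in 0, and all letters distinct, none taken yet, T+X≡X (mod 10) forces T=0. So T=0.
Step 2. [col 1: T + X ≡ X (mod 10)] no forcing yet in column 1 (carry-in 0); X=6 is free and consistent — try it, so X=6.
Step 3. [col 2: W + S ≡ R (mod 10)] S=1 is one option consistent with column 2 (W + S ≡ R (mod 10), carry-in 0) — take it ⇒ S=1.
Step 4. [col 2: W + S ≡ R (mod 10)] several values work for R in column 2 (W + S ≡ R (mod 10), carry-in 0); try R=5, so R=5.
Step 5. [col 2: W + S ≡ R (mod 10)] in column 2 we have W+S≡R with carry-in 0; given S=1, R=5 and digits 0,1,5,6 already taken and all letters distinct, that pins W to 4 ⇒ W=4.
Step 6. [col 3: R + C ≡ D (mod 10)] C=7 is one option consistent with column 3 (R + C ≡ D (mod 10), carry-in 0) — take it. So C=7.
Step 7. [col 3: R + C ≡ D (mod 10)] column 3 reads R+C+carry(0)=D with R=5, C=7; with digits 0,1,4,5,6,7 already taken and all letters distinct, the only value for D is 2 ⇒ D=2.
Step 8. [col 4: D + T ≡ H (mod 10)] in column 4 we have D+T≡H with carry-in 1; given D=2, T=0 and digits 0,1,2,4,5,6,7 already taken and all letters distinct, that pins H to 3 ⇒ H=3.
Step 9. [col 5: D + L ≡ T (mod 10)] column 5: given D=2, T=0, carry-in 0, and digits 0,1,2,3,4,5,6,7 already taken and all letters distinct, D+L≡T (mod 10) forces L=8 ⇒ L=8.
Step 10. [col 6: W + W ≡ P (mod 10)] column 6 reads W+W+carry(1)=P with W=4; with digits 0,1,2,3,4,5,6,7,8 already taken and all letters distinct, the only value for P is 9 ⇒ P=9.

Answer: C=7, D=2, H=3, L=8, P=9, R=5, S=1, T=0, W=4, X=6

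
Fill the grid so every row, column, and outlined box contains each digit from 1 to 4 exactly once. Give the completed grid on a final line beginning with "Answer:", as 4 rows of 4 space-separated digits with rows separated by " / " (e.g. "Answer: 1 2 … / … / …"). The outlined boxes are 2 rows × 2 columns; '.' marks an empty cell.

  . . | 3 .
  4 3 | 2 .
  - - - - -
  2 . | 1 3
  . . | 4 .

Step 1. [r1c1∈{1}] r1c1's peers cover all but 1. So r1c1=1.
Step 2. [r4c1∈{3}] nothing but 3 survives at r4c1 ⇒ r4c1=3.
Step 3. [r2c4∈{1}] only 1 remains possible at r2c4 ⇒ r2c4=1.
Step 4. [r4c4∈{2}] only 2 remains possible at r4c4 ⇒ r4c4=2.
Step 5. [r1c4∈{4}] r1c4 is down to just 4. So r1c4=4.
Step 6. [r4c2∈{1}] r4c2's peers cover all but 1 ⇒ r4c2=1.
Step 7. [r3c2∈{4}] r3c2's peers cover all but 4, so r3c2=4.
Step 8. [r1c2∈{2}] only 2 remains possible at r1c2, so r1c2=2.

Answer: 1 2 3 4 / 4 3 2 1 / 2 4 1 3 / 3 1 4 2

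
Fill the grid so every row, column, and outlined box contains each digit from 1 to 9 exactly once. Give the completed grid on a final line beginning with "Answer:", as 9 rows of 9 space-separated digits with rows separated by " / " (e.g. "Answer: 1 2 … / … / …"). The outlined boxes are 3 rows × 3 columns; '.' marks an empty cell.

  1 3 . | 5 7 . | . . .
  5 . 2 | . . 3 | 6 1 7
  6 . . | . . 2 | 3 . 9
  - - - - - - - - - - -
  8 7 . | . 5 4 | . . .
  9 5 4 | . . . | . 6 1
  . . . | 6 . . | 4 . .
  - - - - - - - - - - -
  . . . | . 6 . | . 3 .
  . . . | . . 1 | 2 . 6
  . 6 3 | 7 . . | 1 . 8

Step 1. [r7c7∈{5,7,9}] r7c7 is the only open cell in col 7 admitting 5, so r7c7=5.
Step 2. [r7c9∈{4}] nothing but 4 survives at r7c9. So r7c9=4.
Step 3. [r1c7∈{8}] only 8 remains possible at r1c7 ⇒ r1c7=8.
Step 4. [r6c8∈{2,5,7,8,9}] across col 8, 8 lands solely at r6c8, so r6c8=8.
Step 5. [r6c3∈{1}] r6c3's peers cover all but 1 ⇒ r6c3=1.
Step 6. [r6c2∈{2}] nothing but 2 survives at r6c2. So r6c2=2.
Step 7. [r9c8∈{9}] r9c8 has the single candidate 9 ⇒ r9c8=9.
Step 8. [r4c4∈{1,2,3,9}] r4c4 is the only open cell in row 4 admitting 1, so r4c4=1.
Step 9. [r1c3∈{9}] r1c3 has the single candidate 9 ⇒ r1c3=9.
Step 10. [r3c3∈{7,8}] in row 3, 7 fits only at r3c3. So r3c3=7.
Step 11. [r7c3∈{8}] r7c3 is down to just 8 ⇒ r7c3=8.
Step 12. [r7c6∈{9}] r7c6's peers cover all but 9 ⇒ r7c6=9.
Step 13. [r2c4∈{4,8,9}] r2c4 is the only open cell in col 4 admitting 9. So r2c4=9.
Step 14. [r5c6∈{7,8}] col 6 places 8 nowhere but r5c6 ⇒ r5c6=8.
Step 15. [r7c4∈{2}] r7c4 has the single candidate 2 ⇒ r7c4=2.
Step 16. [r9c5∈{4}] r9c5's peers cover all but 4, so r9c5=4.
Step 17. [r2c5∈{8}] only 8 remains possible at r2c5. So r2c5=8.
Step 18. [r8c5∈{3}] only 3 remains possible at r8c5, so r8c5=3.
Step 19. [r4c8∈{2}] r4c8 is down to just 2 ⇒ r4c8=2.
Step 20. [r2c2∈{4}] r2c2's peers cover all but 4. So r2c2=4.
Step 21. [r3c4∈{4}] r3c4 is down to just 4. So r3c4=4.
Step 22. [r7c1∈{7}] r7c1 is down to just 7, so r7c1=7.
Step 23. [r4c9∈{3}] only 3 remains possible at r4c9, so r4c9=3.
Step 24. [r5c4∈{3}] r5c4 has the single candidate 3 ⇒ r5c4=3.
Step 25. [r3c2∈{8}] only 8 remains possible at r3c2. So r3c2=8.
Step 26. [r8c2∈{9}] nothing but 9 survives at r8c2. So r8c2=9.
Step 27. [r6c9∈{5}] r6c9's peers cover all but 5. So r6c9=5.
Step 28. [r6c5∈{9}] r6c5's peers cover all but 9. So r6c5=9.
Step 29. [r3c8∈{5}] r3c8 has the single candidate 5, so r3c8=5.
Step 30. [r1c8∈{4}] r1c8 has the single candidate 4, so r1c8=4.
Step 31. [r8c1∈{4}] nothing but 4 survives at r8c1, so r8c1=4.
Step 32. [r8c3∈{5}] r8c3's peers cover all but 5, so r8c3=5.
Step 33. [r4c7∈{9}] nothing but 9 survives at r4c7 ⇒ r4c7=9.
Step 34. [r5c7∈{7}] nothing but 7 survives at r5c7. So r5c7=7.
Step 35. [r6c6∈{7}] nothing but 7 survives at r6c6, so r6c6=7.
Step 36. [r3c5∈{1}] nothing but 1 survives at r3c5. So r3c5=1.
Step 37. [r9c1∈{2}] only 2 remains possible at r9c1. So r9c1=2.
Step 38. [r6c1∈{3}] r6c1 has the single candidate 3. So r6c1=3.
Step 39. [r8c4∈{8}] only 8 remains possible at r8c4. So r8c4=8.
Step 40. [r5c5∈{2}] r5c5's peers cover all but 2 ⇒ r5c5=2.
Step 41. [r1c9∈{2}] r1c9's peers cover all but 2, so r1c9=2.
Step 42. [r4c3∈{6}] r4c3's peers cover all but 6. So r4c3=6.
Step 43. [r1c6∈{6}] nothing but 6 survives at r1c6, so r1c6=6.
Step 44. [r8c8∈{7}] nothing but 7 survives at r8c8, so r8c8=7.
Step 45. [r9c6∈{5}] r9c6 is down to just 5. So r9c6=5.
Step 46. [r7c2∈{1}] r7c2 is down to just 1 ⇒ r7c2=1.

Answer: 1 3 9 5 7 6 8 4 2 / 5 4 2 9 8 3 6 1 7 / 6 8 7 4 1 2 3 5 9 / 8 7 6 1 5 4 9 2 3 / 9 5 4 3 2 8 7 6 1 / 3 2 1 6 9 7 4 8 5 / 7 1 8 2 6 9 5 3 4 / 4 9 5 8 3 1 2 7 6 / 2 6 3 7 4 5 1 9 8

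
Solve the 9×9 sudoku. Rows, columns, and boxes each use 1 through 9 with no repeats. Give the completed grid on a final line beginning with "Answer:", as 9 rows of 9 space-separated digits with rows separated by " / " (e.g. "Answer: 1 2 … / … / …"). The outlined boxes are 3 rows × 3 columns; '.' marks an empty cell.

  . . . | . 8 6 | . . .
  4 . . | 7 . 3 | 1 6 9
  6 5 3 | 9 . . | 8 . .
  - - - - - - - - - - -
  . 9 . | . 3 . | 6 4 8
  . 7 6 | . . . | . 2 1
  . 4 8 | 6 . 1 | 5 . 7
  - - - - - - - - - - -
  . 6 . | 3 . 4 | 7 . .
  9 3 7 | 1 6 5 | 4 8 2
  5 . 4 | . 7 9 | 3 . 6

Step 1. [r2c3∈{2}] r2c3 is down to just 2, so r2c3=2.
Step 2. [r7c3∈{1}] r7c3's peers cover all but 1 ⇒ r7c3=1.
Step 3. [r7c5∈{2}] r7c5 is down to just 2. So r7c5=2.
Step 4. [r1c9∈{3,4,5}] in col 9, 3 fits only at r1c9, so r1c9=3.
Step 5. [r1c4∈{2,4,5}] row 1 places 4 nowhere but r1c4. So r1c4=4.
Step 6. [r4c4∈{2,5}] r4c4 is the only open cell in col 4 admitting 2 ⇒ r4c4=2.
Step 7. [r5c5∈{4,5,9}] across row 5, 4 lands solely at r5c5. So r5c5=4.
Step 8. [r6c8∈{3,9}] 3 has one home in col 8: r6c8. So r6c8=3.
Step 9. [r9c4∈{8}] nothing but 8 survives at r9c4 ⇒ r9c4=8.
Step 10. [r1c1∈{1,7}] col 1 places 7 nowhere but r1c1. So r1c1=7.
Step 11. [r7c9∈{5}] r7c9 has the single candidate 5. So r7c9=5.
Step 12. [r1c3∈{9}] r1c3 is down to just 9, so r1c3=9.
Step 13. [r6c1∈{2}] only 2 remains possible at r6c1 ⇒ r6c1=2.
Step 14. [r5c7∈{9}] r5c7 has the single candidate 9 ⇒ r5c7=9.
Step 15. [r3c6∈{2}] nothing but 2 survives at r3c6, so r3c6=2.
Step 16. [r4c6∈{7}] r4c6's peers cover all but 7. So r4c6=7.
Step 17. [r3c9∈{4}] r3c9's peers cover all but 4 ⇒ r3c9=4.
Step 18. [r4c1∈{1}] r4c1 is down to just 1. So r4c1=1.
Step 19. [r6c5∈{9}] only 9 remains possible at r6c5. So r6c5=9.
Step 20. [r1c8∈{5}] r1c8 is down to just 5 ⇒ r1c8=5.
Step 21. [r9c2∈{2}] r9c2 is down to just 2 ⇒ r9c2=2.
Step 22. [r5c1∈{3}] only 3 remains possible at r5c1. So r5c1=3.
Step 23. [r9c8∈{1}] r9c8 is down to just 1. So r9c8=1.
Step 24. [r1c2∈{1}] only 1 remains possible at r1c2 ⇒ r1c2=1.
Step 25. [r4c3∈{5}] r4c3's peers cover all but 5 ⇒ r4c3=5.
Step 26. [r3c5∈{1}] r3c5 has the single candidate 1 ⇒ r3c5=1.
Step 27. [r3c8∈{7}] r3c8 is down to just 7 ⇒ r3c8=7.
Step 28. [r5c4∈{5}] only 5 remains possible at r5c4. So r5c4=5.
Step 29. [r2c2∈{8}] r2c2 is down to just 8, so r2c2=8.
Step 30. [r2c5∈{5}] r2c5's peers cover all but 5, so r2c5=5.
Step 31. [r7c8∈{9}] r7c8 is down to just 9. So r7c8=9.
Step 32. [r1c7∈{2}] r1c7's peers cover all but 2. So r1c7=2.
Step 33. [r7c1∈{8}] r7c1 is down to just 8 ⇒ r7c1=8.
Step 34. [r5c6∈{8}] r5c6 has the single candidate 8, so r5c6=8.

Answer: 7 1 9 4 8 6 2 5 3 / 4 8 2 7 5 3 1 6 9 / 6 5 3 9 1 2 8 7 4 / 1 9 5 2 3 7 6 4 8 / 3 7 6 5 4 8 9 2 1 / 2 4 8 6 9 1 5 3 7 / 8 6 1 3 2 4 7 9 5 / 9 3 7 1 6 5 4 8 2 / 5 2 4 8 7 9 3 1 6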